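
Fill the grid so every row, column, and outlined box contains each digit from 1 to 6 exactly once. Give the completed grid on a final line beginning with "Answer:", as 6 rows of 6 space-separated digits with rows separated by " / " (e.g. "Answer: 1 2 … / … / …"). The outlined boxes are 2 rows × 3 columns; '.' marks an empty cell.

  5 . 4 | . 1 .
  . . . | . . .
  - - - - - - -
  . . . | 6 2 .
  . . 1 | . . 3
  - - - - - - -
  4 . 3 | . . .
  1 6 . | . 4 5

Step 1. [r2c5∈{3,5,6}] r2c5 is the only open cell in col 5 admitting 3 ⇒ r2c5=3.
Step 2. [r1c4∈{2}] r1c4 is down to just 2, so r1c4=2.
Step 3. [r5c2∈{2,5}] in row 5, 5 fits only at r5c2 ⇒ r5c2=5.
Step 4. [r2c3∈{2,6}] r2c3 is the only open cell in col 3 admitting 6 ⇒ r2c3=6.
Step 5. [r3c6∈{1,4}] across row 3, 1 lands solely at r3c6. So r3c6=1.
Step 6. [r4c4∈{4,5}] across box 4, 4 lands solely at r4c4 ⇒ r4c4=4.
Step 7. [r2c1∈{2}] nothing but 2 survives at r2c1, so r2c1=2.
Step 8. [r1c2∈{3}] only 3 remains possible at r1c2, so r1c2=3.
Step 9. [r1c6∈{6}] r1c6's peers cover all but 6. So r1c6=6.
Step 10. [r3c2∈{4}] r3c2's peers cover all but 4, so r3c2=4.
Step 11. [r2c2∈{1}] nothing but 1 survives at r2c2. So r2c2=1.
Step 12. [r6c4∈{3}] r6c4 has the single candidate 3 ⇒ r6c4=3.
Step 13. [r4c2∈{2}] only 2 remains possible at r4c2. So r4c2=2.
Step 14. [r5c6∈{2}] nothing but 2 survives at r5c6 ⇒ r5c6=2.
Step 15. [r3c3∈{5}] r3c3 is down to just 5, so r3c3=5.
Step 16. [r5c4∈{1}] only 1 remains possible at r5c4, so r5c4=1.
Step 17. [r5c5∈{6}] nothing but 6 survives at r5c5. So r5c5=6.
Step 18. [r2c4∈{5}] r2c4's peers cover all but 5, so r2c4=5.
Step 19. [r4c1∈{6}] r4c1 has the single candidate 6, so r4c1=6.
Step 20. [r2c6∈{4}] only 4 remains possible at r2c6, so r2c6=4.
Step 21. [r4c5∈{5}] r4c5's peers cover all but 5 ⇒ r4c5=5.
Step 22. [r3c1∈{3}] nothing but 3 survives at r3c1, so r3c1=3.
Step 23. [r6c3∈{2}] r6c3's peers cover all but 2. So r6c3=2.

Answer: 5 3 4 2 1 6 / 2 1 6 5 3 4 / 3 4 5 6 2 1 / 6 2 1 4 5 3 / 4 5 3 1 6 2 / 1 6 2 3 4 5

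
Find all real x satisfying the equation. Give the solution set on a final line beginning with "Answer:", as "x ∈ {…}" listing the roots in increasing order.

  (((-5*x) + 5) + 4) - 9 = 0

Step 1. [(((-5*x) + 5) + 4) - 9 = 0] add 9: x sits inside (… - 9), so sub: ((-5*x) + 5) + 4 = 9.
Step 2. [((-5*x) + 5) + 4 = 9] peel the +4: subtract 4 from each side, so sub: (-5*x) + 5 = 5.
Step 3. [(-5*x) + 5 = 5] subtract 5: x sits inside (… + 5) ⇒ sub: -5*x = 0.
Step 4. [-5*x = 0] leading coefficient -5: divide by -5. So div: x = 0.

Answer: x ∈ {0}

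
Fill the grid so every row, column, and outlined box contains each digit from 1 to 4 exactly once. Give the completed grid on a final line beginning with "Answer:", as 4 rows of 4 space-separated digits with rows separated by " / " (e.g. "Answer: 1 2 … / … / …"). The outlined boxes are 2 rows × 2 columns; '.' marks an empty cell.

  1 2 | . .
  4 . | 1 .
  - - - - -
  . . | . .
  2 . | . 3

Step 1. [r4c3∈{4}] r4c3 is down to just 4. So r4c3=4.
Step 2. [r3c2∈{1,3,4}] row 3 places 4 nowhere but r3c2, so r3c2=4.
Step 3. [r2c4∈{2}] nothing but 2 survives at r2c4 ⇒ r2c4=2.
Step 4. [r3c1∈{3}] r3c1 is down to just 3, so r3c1=3.
Step 5. [r2c2∈{3}] nothing but 3 survives at r2c2 ⇒ r2c2=3.
Step 6. [r1c4∈{4}] only 4 remains possible at r1c4, so r1c4=4.
Step 7. [r4c2∈{1}] nothing but 1 survives at r4c2. So r4c2=1.
Step 8. [r1c3∈{3}] r1c3 is down to just 3, so r1c3=3.
Step 9. [r3c4∈{1}] r3c4's peers cover all but 1. So r3c4=1.
Step 10. [r3c3∈{2}] only 2 remains possible at r3c3. So r3c3=2.

Answer: 1 2 3 4 / 4 3 1 2 / 3 4 2 1 / 2 1 4 3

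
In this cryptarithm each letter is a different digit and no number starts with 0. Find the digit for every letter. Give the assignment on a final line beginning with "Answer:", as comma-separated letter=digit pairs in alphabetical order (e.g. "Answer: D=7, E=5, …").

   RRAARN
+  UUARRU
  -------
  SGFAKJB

Step 1. [col 1: N + U ≡ B (mod 10)] U=5 is one option consistent with column 1 (N + U ≡ B (mod 10), carry-in 0) — take it, so U=5.
Step 2. [col 1: N + U ≡ B (mod 10)] several values work for N in column 1 (N + U ≡ B (mod 10), carry-in 0); try N=2, so N=2.
Step 3. [col 1: N + U ≡ B (mod 10)] column 1 reads N+U+carry(0)=B with N=2, U=5; with digits 2,5 already taken and all letters distinct, the only value for B is 7, so B=7.
Step 4. [col 2: R + R ≡ J (mod 10)] column 2 (R + R ≡ J (mod 10), carry-in 0) doesn't pin J yet; pick J=6 and continue. So J=6.
Step 5. [S] adding two 6-digit numbers gives at most 6+1 digits, and here it does — S is that final carry and must be 1. So S=1.
Step 6. [col 2: R + R ≡ J (mod 10)] no forcing yet in column 2 (carry-in 0); R=8 is free and consistent — try it, so R=8.
Step 7. [col 3: A + R ≡ K (mod 10)] no forcing yet in column 3 (carry-in 1); K=9 is free and consistent — try it. So K=9.
Step 8. [col 3: A + R ≡ K (mod 10)] column 3: given R=8, K=9, carry-in 1, and digits 1,2,5,6,7,8,9 already taken and all letters distinct, A+R≡K (mod 10) forces A=0. So A=0.
Step 9. [col 5: R + U ≡ F (mod 10)] in column 5 we have R+U≡F with carry-in 0; given R=8, U=5 and digits 0,1,2,5,6,7,8,9 already taken and all letters distinct, that pins F to 3, so F=3.
Step 10. [col 6: R + U ≡ G (mod 10)] in column 6 we have R+U≡G with carry-in 1; given R=8, U=5 and digits 0,1,2,3,5,6,7,8,9 already taken and all letters distinct, that pins G to 4 ⇒ G=4.

Answer: A=0, B=7, F=3, G=4, J=6, K=9, N=2, R=8, S=1, U=5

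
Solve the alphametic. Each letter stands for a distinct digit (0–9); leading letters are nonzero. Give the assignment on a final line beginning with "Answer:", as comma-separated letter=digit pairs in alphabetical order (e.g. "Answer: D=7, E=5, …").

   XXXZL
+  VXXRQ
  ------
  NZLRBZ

Step 1. [col 1: L + Q ≡ Z (mod 10)] column 1 (L + Q ≡ Z (mod 10), carry-in 0) doesn't pin L yet; pick L=7 and continue ⇒ L=7.
Step 2. [col 1: L + Q ≡ Z (mod 10)] no forcing yet in column 1 (carry-in 0); Z=2 is free and consistent — try it. So Z=2.
Step 3. [col 1: L + Q ≡ Z (mod 10)] from column 1 (L=7, Z=2, carry-in 0, digits 2,7 already taken and all letters distinct): Q must equal 5. So Q=5.
Step 4. [col 2: Z + R ≡ B (mod 10)] several values work for B in column 2 (Z + R ≡ B (mod 10), carry-in 1); try B=9, so B=9.
Step 5. [N] N is the leading digit of a 6-digit sum of two 5-digit numbers; the final carry is exactly 1, so N=1.
Step 6. [col 2: Z + R ≡ B (mod 10)] column 2 reads Z+R+carry(1)=B with Z=2, B=9; with digits 1,2,5,7,9 already taken and all letters distinct, the only value for R is 6. So R=6.
Step 7. [col 3: X + X ≡ R (mod 10)] several values work for X in column 3 (X + X ≡ R (mod 10), carry-in 0); try X=8 ⇒ X=8.
Step 8. [col 5: X + V ≡ Z (mod 10)] column 5: given X=8, Z=2, carry-in 1, and digits 1,2,5,6,7,8,9 already taken and all letters distinct, X+V≡Z (mod 10) forces V=3, so V=3.

Answer: B=9, L=7, N=1, Q=5, R=6, V=3, X=8, Z=2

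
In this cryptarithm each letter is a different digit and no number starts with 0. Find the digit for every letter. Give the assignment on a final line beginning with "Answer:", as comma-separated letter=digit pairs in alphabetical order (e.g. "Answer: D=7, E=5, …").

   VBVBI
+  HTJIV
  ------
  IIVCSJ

Step 1. [col 1: I + V ≡ J (mod 10)] no forcing yet in column 1 (carry-in 0); I=1 is free and consistent — try it. So I=1.
Step 2. [col 1: I + V ≡ J (mod 10)] several values work for J in column 1 (I + V ≡ J (mod 10), carry-in 0); try J=9, so J=9.
Step 3. [col 1: I + V ≡ J (mod 10)] column 1: given I=1, J=9, carry-in 0, and digits 1,9 already taken and all letters distinct, I+V≡J (mod 10) forces V=8, so V=8.
Step 4. [col 2: B + I ≡ S (mod 10)] column 2 (B + I ≡ S (mod 10), carry-in 0) doesn't pin B yet; pick B=5 and continue. So B=5.
Step 5. [col 2: B + I ≡ S (mod 10)] column 2: given B=5, I=1, carry-in 0, and digits 1,5,8,9 already taken and all letters distinct, B+I≡S (mod 10) forces S=6. So S=6.
Step 6. [col 3: V + J ≡ C (mod 10)] column 3 reads V+J+carry(0)=C with V=8, J=9; with digits 1,5,6,8,9 already taken and all letters distinct, the only value for C is 7, so C=7.
Step 7. [col 4: B + T ≡ V (mod 10)] in column 4 we have B+T≡V with carry-in 1; given B=5, V=8 and digits 1,5,6,7,8,9 already taken and all letters distinct, that pins T to 2 ⇒ T=2.
Step 8. [col 5: V + H ≡ I (mod 10)] column 5: given V=8, I=1, carry-in 0, and digits 1,2,5,6,7,8,9 already taken and all letters distinct, V+H≡I (mod 10) forces H=3, so H=3.

Answer: B=5, C=7, H=3, I=1, J=9, S=6, T=2, V=8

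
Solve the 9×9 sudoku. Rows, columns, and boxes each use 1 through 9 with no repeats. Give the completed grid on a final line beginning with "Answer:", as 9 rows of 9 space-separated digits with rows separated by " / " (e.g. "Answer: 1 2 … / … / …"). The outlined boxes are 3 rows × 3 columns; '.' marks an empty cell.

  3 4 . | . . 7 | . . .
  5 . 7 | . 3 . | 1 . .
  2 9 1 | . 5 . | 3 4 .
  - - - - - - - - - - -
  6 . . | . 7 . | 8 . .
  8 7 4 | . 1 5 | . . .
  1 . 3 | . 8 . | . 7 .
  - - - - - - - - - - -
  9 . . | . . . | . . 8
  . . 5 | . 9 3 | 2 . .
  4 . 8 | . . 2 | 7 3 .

Step 1. [r9c9∈{1,5,6,9}] in row 9, 9 fits only at r9c9 ⇒ r9c9=9.
Step 2. [r7c6∈{1,4,6}] in col 6, 1 fits only at r7c6. So r7c6=1.
Step 3. [r1c3∈{6}] only 6 remains possible at r1c3, so r1c3=6.
Step 4. [r8c4∈{4,6,7,8}] row 8 places 8 nowhere but r8c4 ⇒ r8c4=8.
Step 5. [r3c4∈{6}] nothing but 6 survives at r3c4, so r3c4=6.
Step 6. [r8c9∈{1,4,6}] 4 has one home in row 8: r8c9. So r8c9=4.
Step 7. [r6c7∈{4,5,6,9}] 4 has one home in col 7: r6c7, so r6c7=4.
Step 8. [r1c8∈{2,5,8,9}] across row 1, 8 lands solely at r1c8. So r1c8=8.
Step 9. [r4c3∈{2,9}] r4c3 is the only open cell in col 3 admitting 9, so r4c3=9.
Step 10. [r4c9∈{1,2,3,5}] in col 9, 1 fits only at r4c9 ⇒ r4c9=1.
Step 11. [r1c5∈{2}] only 2 remains possible at r1c5 ⇒ r1c5=2.
Step 12. [r4c4∈{2,3,4}] across row 4, 3 lands solely at r4c4, so r4c4=3.
Step 13. [r9c2∈{1,6}] across row 9, 1 lands solely at r9c2, so r9c2=1.
Step 14. [r6c6∈{6,9}] 6 has one home in col 6: r6c6 ⇒ r6c6=6.
Step 15. [r2c6∈{4,8,9}] col 6 places 9 nowhere but r2c6. So r2c6=9.
Step 16. [r5c8∈{2,6,9}] 9 has one home in col 8: r5c8, so r5c8=9.
Step 17. [r5c4∈{2}] nothing but 2 survives at r5c4. So r5c4=2.
Step 18. [r1c9∈{5}] r1c9's peers cover all but 5, so r1c9=5.
Step 19. [r4c8∈{2,5}] across box 6, 5 lands solely at r4c8. So r4c8=5.
Step 20. [r7c8∈{6}] r7c8 is down to just 6, so r7c8=6.
Step 21. [r2c9∈{2,6}] row 2 places 6 nowhere but r2c9, so r2c9=6.
Step 22. [r4c2∈{2}] nothing but 2 survives at r4c2, so r4c2=2.
Step 23. [r7c4∈{4,5,7}] in row 7, 7 fits only at r7c4. So r7c4=7.
Step 24. [r9c5∈{6}] only 6 remains possible at r9c5 ⇒ r9c5=6.
Step 25. [r7c3∈{2}] r7c3 is down to just 2. So r7c3=2.
Step 26. [r2c2∈{8}] nothing but 8 survives at r2c2, so r2c2=8.
Step 27. [r8c8∈{1}] r8c8's peers cover all but 1, so r8c8=1.
Step 28. [r6c9∈{2}] nothing but 2 survives at r6c9. So r6c9=2.
Step 29. [r8c1∈{7}] nothing but 7 survives at r8c1. So r8c1=7.
Step 30. [r7c2∈{3}] r7c2 is down to just 3 ⇒ r7c2=3.
Step 31. [r1c7∈{9}] r1c7's peers cover all but 9. So r1c7=9.
Step 32. [r3c6∈{8}] nothing but 8 survives at r3c6, so r3c6=8.
Step 33. [r6c2∈{5}] only 5 remains possible at r6c2, so r6c2=5.
Step 34. [r3c9∈{7}] only 7 remains possible at r3c9 ⇒ r3c9=7.
Step 35. [r9c4∈{5}] r9c4 is down to just 5, so r9c4=5.
Step 36. [r7c7∈{5}] r7c7 is down to just 5. So r7c7=5.
Step 37. [r4c6∈{4}] r4c6's peers cover all but 4. So r4c6=4.
Step 38. [r8c2∈{6}] only 6 remains possible at r8c2 ⇒ r8c2=6.
Step 39. [r7c5∈{4}] r7c5 is down to just 4, so r7c5=4.
Step 40. [r5c7∈{6}] nothing but 6 survives at r5c7, so r5c7=6.
Step 41. [r2c8∈{2}] only 2 remains possible at r2c8, so r2c8=2.
Step 42. [r1c4∈{1}] r1c4 is down to just 1. So r1c4=1.
Step 43. [r5c9∈{3}] r5c9's peers cover all but 3, so r5c9=3.
Step 44. [r2c4∈{4}] r2c4's peers cover all but 4 ⇒ r2c4=4.
Step 45. [r6c4∈{9}] r6c4's peers cover all but 9. So r6c4=9.

Answer: 3 4 6 1 2 7 9 8 5 / 5 8 7 4 3 9 1 2 6 / 2 9 1 6 5 8 3 4 7 / 6 2 9 3 7 4 8 5 1 / 8 7 4 2 1 5 6 9 3 / 1 5 3 9 8 6 4 7 2 / 9 3 2 7 4 1 5 6 8 / 7 6 5 8 9 3 2 1 4 / 4 1 8 5 6 2 7 3 9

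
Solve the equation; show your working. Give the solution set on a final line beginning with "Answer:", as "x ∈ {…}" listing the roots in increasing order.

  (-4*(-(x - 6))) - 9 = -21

Step 1. [(-4*(-(x - 6))) - 9 = -21] the outer -9 inverts by adding 9. So sub: -4*(-(x - 6)) = -12.
Step 2. [-4*(-(x - 6)) = -12] LHS = -4·(…); ÷-4 both sides ⇒ div: -(x - 6) = 3.
Step 3. [-(x - 6) = 3] leading − — multiply by −1 ⇒ neg: x - 6 = -3.
Step 4. [x - 6 = -3] peel the -6: add 6 from each side. So sub: x = 3.

Answer: x ∈ {3}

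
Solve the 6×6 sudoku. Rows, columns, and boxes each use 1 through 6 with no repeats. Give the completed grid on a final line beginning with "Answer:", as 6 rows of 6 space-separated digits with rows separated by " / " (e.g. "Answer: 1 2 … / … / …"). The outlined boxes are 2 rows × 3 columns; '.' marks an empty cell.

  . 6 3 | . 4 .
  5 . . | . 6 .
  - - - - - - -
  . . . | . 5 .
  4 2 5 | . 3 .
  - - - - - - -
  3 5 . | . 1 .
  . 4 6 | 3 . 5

Step 1. [r2c2∈{1}] r2c2 has the single candidate 1, so r2c2=1.
Step 2. [r2c4∈{2}] r2c4's peers cover all but 2. So r2c4=2.
Step 3. [r3c6∈{1,2,4,6}] row 3 places 2 nowhere but r3c6. So r3c6=2.
Step 4. [r3c4∈{1,4,6}] r3c4 is the only open cell in row 3 admitting 4. So r3c4=4.
Step 5. [r6c1∈{1,2}] 1 has one home in row 6: r6c1. So r6c1=1.
Step 6. [r5c4∈{6}] only 6 remains possible at r5c4, so r5c4=6.
Step 7. [r1c6∈{1}] r1c6's peers cover all but 1 ⇒ r1c6=1.
Step 8. [r3c3∈{1}] nothing but 1 survives at r3c3. So r3c3=1.
Step 9. [r5c6∈{4}] r5c6 is down to just 4. So r5c6=4.
Step 10. [r6c5∈{2}] r6c5 has the single candidate 2, so r6c5=2.
Step 11. [r3c1∈{6}] only 6 remains possible at r3c1. So r3c1=6.
Step 12. [r2c3∈{4}] r2c3 is down to just 4, so r2c3=4.
Step 13. [r4c6∈{6}] r4c6 has the single candidate 6 ⇒ r4c6=6.
Step 14. [r1c1∈{2}] r1c1 is down to just 2, so r1c1=2.
Step 15. [r4c4∈{1}] r4c4 is down to just 1 ⇒ r4c4=1.
Step 16. [r3c2∈{3}] nothing but 3 survives at r3c2. So r3c2=3.
Step 17. [r1c4∈{5}] only 5 remains possible at r1c4. So r1c4=5.
Step 18. [r5c3∈{2}] r5c3's peers cover all but 2. So r5c3=2.
Step 19. [r2c6∈{3}] r2c6's peers cover all but 3, so r2c6=3.

Answer: 2 6 3 5 4 1 / 5 1 4 2 6 3 / 6 3 1 4 5 2 / 4 2 5 1 3 6 / 3 5 2 6 1 4 / 1 4 6 3 2 5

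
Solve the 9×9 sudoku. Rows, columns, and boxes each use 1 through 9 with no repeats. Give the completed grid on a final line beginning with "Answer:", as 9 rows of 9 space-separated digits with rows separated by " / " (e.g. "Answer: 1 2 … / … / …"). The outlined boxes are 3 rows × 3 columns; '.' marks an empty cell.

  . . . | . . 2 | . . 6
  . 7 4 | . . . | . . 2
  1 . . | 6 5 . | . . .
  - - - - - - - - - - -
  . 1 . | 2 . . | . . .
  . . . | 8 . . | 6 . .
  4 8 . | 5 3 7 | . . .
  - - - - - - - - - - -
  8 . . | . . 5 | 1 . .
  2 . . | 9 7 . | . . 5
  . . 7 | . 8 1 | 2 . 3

Step 1. [r6c7∈{9}] r6c7 has the single candidate 9. So r6c7=9.
Step 2. [r5c5∈{1,4,9}] 1 has one home in box 5: r5c5 ⇒ r5c5=1.
Step 3. [r9c4∈{4}] only 4 remains possible at r9c4. So r9c4=4.
Step 4. [r2c5∈{9}] r2c5 has the single candidate 9, so r2c5=9.
Step 5. [r6c3∈{2,6}] across row 6, 6 lands solely at r6c3 ⇒ r6c3=6.
Step 6. [r7c4∈{3}] r7c4 is down to just 3 ⇒ r7c4=3.
Step 7. [r7c3∈{9}] r7c3 has the single candidate 9 ⇒ r7c3=9.
Step 8. [r3c9∈{4,7,8,9}] r3c9 is the only open cell in col 9 admitting 9 ⇒ r3c9=9.
Step 9. [r4c9∈{4,7,8}] in col 9, 8 fits only at r4c9. So r4c9=8.
Step 10. [r8c6∈{6}] r8c6 is down to just 6 ⇒ r8c6=6.
Step 11. [r1c5∈{4}] only 4 remains possible at r1c5, so r1c5=4.
Step 12. [r2c1∈{3,5,6}] row 2 places 6 nowhere but r2c1, so r2c1=6.
Step 13. [r9c1∈{5}] r9c1 is down to just 5 ⇒ r9c1=5.
Step 14. [r1c4∈{1,7}] 7 has one home in col 4: r1c4. So r1c4=7.
Step 15. [r1c8∈{1,3,5,8}] 1 has one home in row 1: r1c8, so r1c8=1.
Step 16. [r9c2∈{6}] r9c2's peers cover all but 6. So r9c2=6.
Step 17. [r7c2∈{4}] r7c2 is down to just 4, so r7c2=4.
Step 18. [r5c9∈{4,7}] 4 has one home in col 9: r5c9 ⇒ r5c9=4.
Step 19. [r8c2∈{3}] r8c2 has the single candidate 3, so r8c2=3.
Step 20. [r5c6∈{9}] only 9 remains possible at r5c6, so r5c6=9.
Step 21. [r4c1∈{3,7,9}] across row 4, 9 lands solely at r4c1 ⇒ r4c1=9.
Step 22. [r1c1∈{3}] r1c1 has the single candidate 3, so r1c1=3.
Step 23. [r3c2∈{2}] r3c2 has the single candidate 2 ⇒ r3c2=2.
Step 24. [r3c3∈{8}] only 8 remains possible at r3c3 ⇒ r3c3=8.
Step 25. [r5c2∈{5}] only 5 remains possible at r5c2 ⇒ r5c2=5.
Step 26. [r1c7∈{5,8}] in row 1, 8 fits only at r1c7. So r1c7=8.
Step 27. [r3c6∈{3}] r3c6 has the single candidate 3. So r3c6=3.
Step 28. [r4c3∈{3}] r4c3 has the single candidate 3 ⇒ r4c3=3.
Step 29. [r5c8∈{2,3,7}] across row 5, 3 lands solely at r5c8, so r5c8=3.
Step 30. [r2c8∈{5}] nothing but 5 survives at r2c8. So r2c8=5.
Step 31. [r4c8∈{7}] r4c8 is down to just 7 ⇒ r4c8=7.
Step 32. [r3c8∈{4}] r3c8's peers cover all but 4, so r3c8=4.
Step 33. [r5c1∈{7}] r5c1's peers cover all but 7, so r5c1=7.
Step 34. [r1c2∈{9}] r1c2 is down to just 9, so r1c2=9.
Step 35. [r7c5∈{2}] only 2 remains possible at r7c5 ⇒ r7c5=2.
Step 36. [r7c9∈{7}] only 7 remains possible at r7c9, so r7c9=7.
Step 37. [r7c8∈{6}] r7c8 has the single candidate 6 ⇒ r7c8=6.
Step 38. [r2c4∈{1}] nothing but 1 survives at r2c4. So r2c4=1.
Step 39. [r8c7∈{4}] nothing but 4 survives at r8c7. So r8c7=4.
Step 40. [r8c8∈{8}] only 8 remains possible at r8c8, so r8c8=8.
Step 41. [r8c3∈{1}] r8c3's peers cover all but 1. So r8c3=1.
Step 42. [r3c7∈{7}] r3c7 is down to just 7 ⇒ r3c7=7.
Step 43. [r2c6∈{8}] only 8 remains possible at r2c6 ⇒ r2c6=8.
Step 44. [r9c8∈{9}] r9c8 is down to just 9, so r9c8=9.
Step 45. [r5c3∈{2}] only 2 remains possible at r5c3 ⇒ r5c3=2.
Step 46. [r1c3∈{5}] r1c3's peers cover all but 5. So r1c3=5.
Step 47. [r4c5∈{6}] r4c5 is down to just 6. So r4c5=6.
Step 48. [r6c8∈{2}] only 2 remains possible at r6c8, so r6c8=2.
Step 49. [r4c7∈{5}] r4c7's peers cover all but 5, so r4c7=5.
Step 50. [r2c7∈{3}] r2c7's peers cover all but 3, so r2c7=3.
Step 51. [r4c6∈{4}] r4c6 is down to just 4, so r4c6=4.
Step 52. [r6c9∈{1}] r6c9's peers cover all but 1. So r6c9=1.

Answer: 3 9 5 7 4 2 8 1 6 / 6 7 4 1 9 8 3 5 2 / 1 2 8 6 5 3 7 4 9 / 9 1 3 2 6 4 5 7 8 / 7 5 2 8 1 9 6 3 4 / 4 8 6 5 3 7 9 2 1 / 8 4 9 3 2 5 1 6 7 / 2 3 1 9 7 6 4 8 5 / 5 6 7 4 8 1 2 9 3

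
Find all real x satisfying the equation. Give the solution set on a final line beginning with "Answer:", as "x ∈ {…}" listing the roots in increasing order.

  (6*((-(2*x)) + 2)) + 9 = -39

Step 1. [(6*((-(2*x)) + 2)) + 9 = -39] +9 is outermost — subtract 9 both sides ⇒ sub: 6*((-(2*x)) + 2) = -48.
Step 2. [6*((-(2*x)) + 2) = -48] 6 out front; divide by 6 ⇒ div: (-(2*x)) + 2 = -8.
Step 3. [(-(2*x)) + 2 = -8] subtract 2: x sits inside (… + 2), so sub: -(2*x) = -10.
Step 4. [-(2*x) = -10] flip signs both sides ⇒ neg: 2*x = 10.
Step 5. [2*x = 10] LHS = 2·(…); ÷2 both sides. So div: x = 5.

Answer: x ∈ {5}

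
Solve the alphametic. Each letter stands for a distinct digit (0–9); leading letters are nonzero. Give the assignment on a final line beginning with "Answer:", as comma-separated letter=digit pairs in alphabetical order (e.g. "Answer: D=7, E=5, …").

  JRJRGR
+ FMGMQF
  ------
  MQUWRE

Step 1. [col 1: R + F ≡ E (mod 10)] no forcing yet in column 1 (carry-in 0); F=6 is free and consistent — try it, so F=6.
Step 2. [col 1: R + F ≡ E (mod 10)] several values work for R in column 1 (R + F ≡ E (mod 10), carry-in 0); try R=2, so R=2.
Step 3. [col 1: R + F ≡ E (mod 10)] column 1 reads R+F+carry(0)=E with R=2, F=6; with digits 2,6 already taken and all letters distinct, the only value for E is 8. So E=8.
Step 4. [col 2: G + Q ≡ R (mod 10)] no forcing yet in column 2 (carry-in 0); Q=9 is free and consistent — try it. So Q=9.
Step 5. [col 2: G + Q ≡ R (mod 10)] in column 2 we have G+Q≡R with carry-in 0; given Q=9, R=2 and digits 2,6,8,9 already taken and all letters distinct, that pins G to 3, so G=3.
Step 6. [col 3: R + M ≡ W (mod 10)] several values work for M in column 3 (R + M ≡ W (mod 10), carry-in 1); try M=7 ⇒ M=7.
Step 7. [col 3: R + M ≡ W (mod 10)] from column 3 (R=2, M=7, carry-in 1, digits 2,3,6,7,8,9 already taken and all letters distinct): W must equal 0 ⇒ W=0.
Step 8. [col 4: J + G ≡ U (mod 10)] from column 4 (G=3, carry-in 1, digits 0,2,3,6,7,8,9 already taken and all letters distinct): U must equal 5 ⇒ U=5.
Step 9. [col 4: J + G ≡ U (mod 10)] column 4: given G=3, U=5, carry-in 1, and digits 0,2,3,5,6,7,8,9 already taken and all letters distinct, J+G≡U (mod 10) forces J=1, so J=1.

Answer: E=8, F=6, G=3, J=1, M=7, Q=9, R=2, U=5, W=0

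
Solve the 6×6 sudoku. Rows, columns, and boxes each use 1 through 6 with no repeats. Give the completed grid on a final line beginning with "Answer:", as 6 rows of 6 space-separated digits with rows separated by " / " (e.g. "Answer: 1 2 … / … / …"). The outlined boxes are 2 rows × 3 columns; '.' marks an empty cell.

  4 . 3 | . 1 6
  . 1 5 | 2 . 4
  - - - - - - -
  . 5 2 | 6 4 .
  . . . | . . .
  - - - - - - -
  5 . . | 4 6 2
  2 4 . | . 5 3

Step 1. [r4c4∈{1,3,5}] r4c4 is the only open cell in col 4 admitting 3. So r4c4=3.
Step 2. [r4c2∈{6}] r4c2 is down to just 6 ⇒ r4c2=6.
Step 3. [r4c1∈{1}] r4c1 has the single candidate 1. So r4c1=1.
Step 4. [r6c4∈{1}] only 1 remains possible at r6c4. So r6c4=1.
Step 5. [r1c4∈{5}] r1c4 has the single candidate 5, so r1c4=5.
Step 6. [r3c1∈{3}] only 3 remains possible at r3c1, so r3c1=3.
Step 7. [r6c3∈{6}] r6c3's peers cover all but 6 ⇒ r6c3=6.
Step 8. [r3c6∈{1}] only 1 remains possible at r3c6. So r3c6=1.
Step 9. [r5c2∈{3}] r5c2 is down to just 3 ⇒ r5c2=3.
Step 10. [r4c5∈{2}] nothing but 2 survives at r4c5 ⇒ r4c5=2.
Step 11. [r4c6∈{5}] r4c6's peers cover all but 5 ⇒ r4c6=5.
Step 12. [r2c1∈{6}] only 6 remains possible at r2c1 ⇒ r2c1=6.
Step 13. [r1c2∈{2}] r1c2 has the single candidate 2. So r1c2=2.
Step 14. [r2c5∈{3}] nothing but 3 survives at r2c5 ⇒ r2c5=3.
Step 15. [r4c3∈{4}] r4c3 has the single candidate 4 ⇒ r4c3=4.
Step 16. [r5c3∈{1}] r5c3 has the single candidate 1. So r5c3=1.

Answer: 4 2 3 5 1 6 / 6 1 5 2 3 4 / 3 5 2 6 4 1 / 1 6 4 3 2 5 / 5 3 1 4 6 2 / 2 4 6 1 5 3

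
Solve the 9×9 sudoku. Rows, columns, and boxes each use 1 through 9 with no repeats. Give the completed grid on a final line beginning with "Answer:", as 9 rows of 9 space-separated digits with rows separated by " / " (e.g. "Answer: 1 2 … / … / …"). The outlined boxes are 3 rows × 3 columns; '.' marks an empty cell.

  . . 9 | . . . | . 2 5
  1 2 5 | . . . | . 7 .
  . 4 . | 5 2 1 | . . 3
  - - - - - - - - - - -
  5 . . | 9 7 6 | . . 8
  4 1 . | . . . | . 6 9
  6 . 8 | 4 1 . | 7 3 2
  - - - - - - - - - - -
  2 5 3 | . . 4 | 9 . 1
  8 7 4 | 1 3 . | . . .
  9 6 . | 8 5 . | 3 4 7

Step 1. [r1c1∈{3,7}] across col 1, 3 lands solely at r1c1. So r1c1=3.
Step 2. [r1c7∈{1,4,6,8}] across row 1, 1 lands solely at r1c7, so r1c7=1.
Step 3. [r2c5∈{4,6,8,9}] 9 has one home in col 5: r2c5, so r2c5=9.
Step 4. [r5c4∈{2,3}] 2 has one home in col 4: r5c4 ⇒ r5c4=2.
Step 5. [r5c6∈{3,5,8}] row 5 places 3 nowhere but r5c6, so r5c6=3.
Step 6. [r8c7∈{2,5,6}] in col 7, 2 fits only at r8c7 ⇒ r8c7=2.
Step 7. [r2c6∈{8}] r2c6 has the single candidate 8 ⇒ r2c6=8.
Step 8. [r3c7∈{6,8}] r3c7 is the only open cell in col 7 admitting 8. So r3c7=8.
Step 9. [r2c7∈{4,6}] r2c7 is the only open cell in col 7 admitting 6. So r2c7=6.
Step 10. [r7c4∈{6,7}] 7 has one home in row 7: r7c4. So r7c4=7.
Step 11. [r1c5∈{4,6}] row 1 places 4 nowhere but r1c5, so r1c5=4.
Step 12. [r3c3∈{6,7}] in row 3, 6 fits only at r3c3, so r3c3=6.
Step 13. [r4c8∈{1}] r4c8's peers cover all but 1. So r4c8=1.
Step 14. [r2c9∈{4}] r2c9 has the single candidate 4, so r2c9=4.
Step 15. [r8c8∈{5}] r8c8 has the single candidate 5. So r8c8=5.
Step 16. [r7c5∈{6}] only 6 remains possible at r7c5, so r7c5=6.
Step 17. [r8c9∈{6}] r8c9 is down to just 6, so r8c9=6.
Step 18. [r2c4∈{3}] r2c4 is down to just 3 ⇒ r2c4=3.
Step 19. [r1c4∈{6}] r1c4 has the single candidate 6. So r1c4=6.
Step 20. [r8c6∈{9}] r8c6's peers cover all but 9, so r8c6=9.
Step 21. [r5c5∈{8}] only 8 remains possible at r5c5, so r5c5=8.
Step 22. [r7c8∈{8}] nothing but 8 survives at r7c8 ⇒ r7c8=8.
Step 23. [r9c6∈{2}] r9c6 is down to just 2, so r9c6=2.
Step 24. [r4c3∈{2}] nothing but 2 survives at r4c3 ⇒ r4c3=2.
Step 25. [r5c3∈{7}] r5c3 has the single candidate 7, so r5c3=7.
Step 26. [r6c2∈{9}] r6c2 is down to just 9 ⇒ r6c2=9.
Step 27. [r6c6∈{5}] r6c6's peers cover all but 5, so r6c6=5.
Step 28. [r4c7∈{4}] nothing but 4 survives at r4c7. So r4c7=4.
Step 29. [r9c3∈{1}] only 1 remains possible at r9c3. So r9c3=1.
Step 30. [r3c8∈{9}] r3c8 has the single candidate 9 ⇒ r3c8=9.
Step 31. [r4c2∈{3}] only 3 remains possible at r4c2, so r4c2=3.
Step 32. [r3c1∈{7}] r3c1 is down to just 7 ⇒ r3c1=7.
Step 33. [r1c2∈{8}] only 8 remains possible at r1c2, so r1c2=8.
Step 34. [r5c7∈{5}] r5c7 is down to just 5. So r5c7=5.
Step 35. [r1c6∈{7}] nothing but 7 survives at r1c6 ⇒ r1c6=7.

Answer: 3 8 9 6 4 7 1 2 5 / 1 2 5 3 9 8 6 7 4 / 7 4 6 5 2 1 8 9 3 / 5 3 2 9 7 6 4 1 8 / 4 1 7 2 8 3 5 6 9 / 6 9 8 4 1 5 7 3 2 / 2 5 3 7 6 4 9 8 1 / 8 7 4 1 3 9 2 5 6 / 9 6 1 8 5 2 3 4 7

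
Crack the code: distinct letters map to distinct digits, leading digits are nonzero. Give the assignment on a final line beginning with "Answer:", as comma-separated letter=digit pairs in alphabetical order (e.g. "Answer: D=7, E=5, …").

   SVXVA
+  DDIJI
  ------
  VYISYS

Step 1. [V] V is the leading digit of a 6-digit sum of two 5-digit numbers; the final carry is exactly 1 ⇒ V=1.
Step 2. [col 1: A + I ≡ S (mod 10)] no forcing yet in column 1 (carry-in 0); I=3 is free and consistent — try it, so I=3.
Step 3. [col 1: A + I ≡ S (mod 10)] column 1 (A + I ≡ S (mod 10), carry-in 0) doesn't pin A yet; pick A=5 and continue. So A=5.
Step 4. [col 1: A + I ≡ S (mod 10)] from column 1 (A=5, I=3, carry-in 0, digits 1,3,5 already taken and all letters distinct): S must equal 8 ⇒ S=8.
Step 5. [col 2: V + J ≡ Y (mod 10)] several values work for J in column 2 (V + J ≡ Y (mod 10), carry-in 0); try J=9 ⇒ J=9.
Step 6. [col 2: V + J ≡ Y (mod 10)] column 2: given V=1, J=9, carry-in 0, and digits 1,3,5,8,9 already taken and all letters distinct, V+J≡Y (mod 10) forces Y=0. So Y=0.
Step 7. [col 3: X + I ≡ S (mod 10)] column 3: given I=3, S=8, carry-in 1, and digits 0,1,3,5,8,9 already taken and all letters distinct, X+I≡S (mod 10) forces X=4. So X=4.
Step 8. [col 4: V + D ≡ I (mod 10)] from column 4 (V=1, I=3, carry-in 0, digits 0,1,3,4,5,8,9 already taken and all letters distinct): D must equal 2, so D=2.

Answer: A=5, D=2, I=3, J=9, S=8, V=1, X=4, Y=0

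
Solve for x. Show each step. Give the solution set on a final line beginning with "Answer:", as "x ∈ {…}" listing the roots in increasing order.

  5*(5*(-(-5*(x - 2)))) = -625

Step 1. [5*(5*(-(-5*(x - 2)))) = -625] LHS = 5·(…); ÷5 both sides ⇒ div: 5*(-(-5*(x - 2))) = -125.
Step 2. [5*(-(-5*(x - 2))) = -125] 5 out front; divide by 5. So div: -(-5*(x - 2)) = -25.
Step 3. [-(-5*(x - 2)) = -25] flip signs both sides. So neg: -5*(x - 2) = 25.
Step 4. [-5*(x - 2) = 25] LHS = -5·(…); ÷-5 both sides ⇒ div: x - 2 = -5.
Step 5. [x - 2 = -5] -2 is outermost — add 2 both sides ⇒ sub: x = -3.

Answer: x ∈ {-3}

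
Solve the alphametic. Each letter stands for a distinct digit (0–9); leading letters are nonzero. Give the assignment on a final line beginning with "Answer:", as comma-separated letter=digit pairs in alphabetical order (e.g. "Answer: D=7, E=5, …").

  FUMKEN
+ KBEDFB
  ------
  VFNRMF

Step 1. [col 1: N + B ≡ F (mod 10)] column 1 (N + B ≡ F (mod 10), carry-in 0) doesn't pin B yet; pick B=4 and continue, so B=4.
Step 2. [col 1: N + B ≡ F (mod 10)] several values work for N in column 1 (N + B ≡ F (mod 10), carry-in 0); try N=1 ⇒ N=1.
Step 3. [col 1: N + B ≡ F (mod 10)] column 1 reads N+B+carry(0)=F with N=1, B=4; with digits 1,4 already taken and all letters distinct, the only value for F is 5 ⇒ F=5.
Step 4. [col 2: E + F ≡ M (mod 10)] no forcing yet in column 2 (carry-in 0); M=3 is free and consistent — try it, so M=3.
Step 5. [col 2: E + F ≡ M (mod 10)] column 2: given F=5, M=3, carry-in 0, and digits 1,3,4,5 already taken and all letters distinct, E+F≡M (mod 10) forces E=8. So E=8.
Step 6. [col 3: K + D ≡ R (mod 10)] column 3 (K + D ≡ R (mod 10), carry-in 1) doesn't pin K yet; pick K=2 and continue ⇒ K=2.
Step 7. [col 3: K + D ≡ R (mod 10)] several values work for R in column 3 (K + D ≡ R (mod 10), carry-in 1); try R=9 ⇒ R=9.
Step 8. [col 3: K + D ≡ R (mod 10)] in column 3 we have K+D≡R with carry-in 1; given K=2, R=9 and digits 1,2,3,4,5,8,9 already taken and all letters distinct, that pins D to 6 ⇒ D=6.
Step 9. [col 5: U + B ≡ F (mod 10)] in column 5 we have U+B≡F with carry-in 1; given B=4, F=5 and digits 1,2,3,4,5,6,8,9 already taken and all letters distinct, that pins U to 0. So U=0.
Step 10. [col 6: F + K ≡ V (mod 10)] column 6 reads F+K+carry(0)=V with F=5, K=2; with digits 0,1,2,3,4,5,6,8,9 already taken and all letters distinct, the only value for V is 7 ⇒ V=7.

Answer: B=4, D=6, E=8, F=5, K=2, M=3, N=1, R=9, U=0, V=7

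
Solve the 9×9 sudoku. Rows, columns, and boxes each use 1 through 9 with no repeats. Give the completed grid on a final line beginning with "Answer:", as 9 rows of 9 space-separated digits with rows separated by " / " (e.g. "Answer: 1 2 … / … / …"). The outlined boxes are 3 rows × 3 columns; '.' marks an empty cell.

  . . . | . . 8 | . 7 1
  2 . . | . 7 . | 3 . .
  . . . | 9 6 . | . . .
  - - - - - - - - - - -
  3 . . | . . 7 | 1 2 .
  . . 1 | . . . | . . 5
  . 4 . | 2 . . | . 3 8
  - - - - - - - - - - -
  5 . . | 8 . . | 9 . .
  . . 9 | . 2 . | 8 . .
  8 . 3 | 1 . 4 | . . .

Step 1. [r7c3∈{2,4,6,7}] col 3 places 2 nowhere but r7c3, so r7c3=2.
Step 2. [r8c1∈{1,4,6,7}] 4 has one home in box 7: r8c1. So r8c1=4.
Step 3. [r7c5∈{3}] only 3 remains possible at r7c5, so r7c5=3.
Step 4. [r7c6∈{6}] r7c6 has the single candidate 6, so r7c6=6.
Step 5. [r1c7∈{2,4,5,6}] 2 has one home in row 1: r1c7 ⇒ r1c7=2.
Step 6. [r3c9∈{4}] nothing but 4 survives at r3c9. So r3c9=4.
Step 7. [r8c6∈{5}] r8c6 has the single candidate 5, so r8c6=5.
Step 8. [r3c7∈{5}] only 5 remains possible at r3c7. So r3c7=5.
Step 9. [r5c7∈{4,6,7}] r5c7 is the only open cell in col 7 admitting 4, so r5c7=4.
Step 10. [r3c1∈{1,7}] col 1 places 1 nowhere but r3c1. So r3c1=1.
Step 11. [r5c2∈{2,6,7,8,9}] 2 has one home in row 5: r5c2. So r5c2=2.
Step 12. [r7c9∈{7}] only 7 remains possible at r7c9 ⇒ r7c9=7.
Step 13. [r9c7∈{6}] only 6 remains possible at r9c7, so r9c7=6.
Step 14. [r8c2∈{1,6,7}] r8c2 is the only open cell in row 8 admitting 6, so r8c2=6.
Step 15. [r5c1∈{6,7,9}] in row 5, 7 fits only at r5c1 ⇒ r5c1=7.
Step 16. [r6c5∈{1,5,9}] col 5 places 1 nowhere but r6c5 ⇒ r6c5=1.
Step 17. [r6c3∈{5,6}] r6c3 is the only open cell in row 6 admitting 5, so r6c3=5.
Step 18. [r6c6∈{9}] r6c6 has the single candidate 9 ⇒ r6c6=9.
Step 19. [r4c2∈{8,9}] across box 4, 9 lands solely at r4c2. So r4c2=9.
Step 20. [r4c3∈{6,8}] box 4 places 8 nowhere but r4c3, so r4c3=8.
Step 21. [r4c9∈{6}] only 6 remains possible at r4c9. So r4c9=6.
Step 22. [r2c8∈{6,8,9}] r2c8 is the only open cell in col 8 admitting 6, so r2c8=6.
Step 23. [r2c3∈{4}] nothing but 4 survives at r2c3, so r2c3=4.
Step 24. [r2c4∈{5}] only 5 remains possible at r2c4, so r2c4=5.
Step 25. [r5c6∈{3}] r5c6's peers cover all but 3. So r5c6=3.
Step 26. [r3c2∈{3,7,8}] across row 3, 3 lands solely at r3c2, so r3c2=3.
Step 27. [r4c4∈{4}] only 4 remains possible at r4c4 ⇒ r4c4=4.
Step 28. [r1c3∈{6}] r1c3 is down to just 6. So r1c3=6.
Step 29. [r8c8∈{1}] only 1 remains possible at r8c8. So r8c8=1.
Step 30. [r9c2∈{7}] only 7 remains possible at r9c2 ⇒ r9c2=7.
Step 31. [r9c9∈{2}] r9c9 is down to just 2. So r9c9=2.
Step 32. [r7c2∈{1}] only 1 remains possible at r7c2 ⇒ r7c2=1.
Step 33. [r2c2∈{8}] r2c2 is down to just 8. So r2c2=8.
Step 34. [r1c4∈{3}] r1c4 has the single candidate 3, so r1c4=3.
Step 35. [r6c1∈{6}] r6c1 is down to just 6 ⇒ r6c1=6.
Step 36. [r4c5∈{5}] nothing but 5 survives at r4c5 ⇒ r4c5=5.
Step 37. [r1c5∈{4}] r1c5's peers cover all but 4, so r1c5=4.
Step 38. [r5c4∈{6}] only 6 remains possible at r5c4. So r5c4=6.
Step 39. [r1c2∈{5}] r1c2 is down to just 5. So r1c2=5.
Step 40. [r7c8∈{4}] r7c8 is down to just 4. So r7c8=4.
Step 41. [r5c8∈{9}] r5c8's peers cover all but 9. So r5c8=9.
Step 42. [r8c9∈{3}] r8c9 has the single candidate 3. So r8c9=3.
Step 43. [r1c1∈{9}] r1c1's peers cover all but 9 ⇒ r1c1=9.
Step 44. [r9c8∈{5}] r9c8 has the single candidate 5, so r9c8=5.
Step 45. [r2c9∈{9}] only 9 remains possible at r2c9. So r2c9=9.
Step 46. [r3c8∈{8}] r3c8 has the single candidate 8 ⇒ r3c8=8.
Step 47. [r2c6∈{1}] r2c6 has the single candidate 1. So r2c6=1.
Step 48. [r3c6∈{2}] r3c6 is down to just 2 ⇒ r3c6=2.
Step 49. [r8c4∈{7}] nothing but 7 survives at r8c4, so r8c4=7.
Step 50. [r3c3∈{7}] only 7 remains possible at r3c3. So r3c3=7.
Step 51. [r5c5∈{8}] nothing but 8 survives at r5c5. So r5c5=8.
Step 52. [r9c5∈{9}] only 9 remains possible at r9c5, so r9c5=9.
Step 53. [r6c7∈{7}] nothing but 7 survives at r6c7, so r6c7=7.

Answer: 9 5 6 3 4 8 2 7 1 / 2 8 4 5 7 1 3 6 9 / 1 3 7 9 6 2 5 8 4 / 3 9 8 4 5 7 1 2 6 / 7 2 1 6 8 3 4 9 5 / 6 4 5 2 1 9 7 3 8 / 5 1 2 8 3 6 9 4 7 / 4 6 9 7 2 5 8 1 3 / 8 7 3 1 9 4 6 5 2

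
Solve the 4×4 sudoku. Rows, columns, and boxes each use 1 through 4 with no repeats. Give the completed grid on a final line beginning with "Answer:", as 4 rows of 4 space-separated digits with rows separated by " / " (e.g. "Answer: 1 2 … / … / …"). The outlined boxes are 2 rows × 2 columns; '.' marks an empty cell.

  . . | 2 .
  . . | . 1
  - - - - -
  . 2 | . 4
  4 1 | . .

Step 1. [r1c4∈{3}] only 3 remains possible at r1c4 ⇒ r1c4=3.
Step 2. [r2c2∈{3,4}] r2c2 is the only open cell in col 2 admitting 3, so r2c2=3.
Step 3. [r3c3∈{1,3}] across row 3, 1 lands solely at r3c3, so r3c3=1.
Step 4. [r1c2∈{4}] r1c2's peers cover all but 4. So r1c2=4.
Step 5. [r3c1∈{3}] nothing but 3 survives at r3c1 ⇒ r3c1=3.
Step 6. [r4c3∈{3}] r4c3 has the single candidate 3. So r4c3=3.
Step 7. [r4c4∈{2}] only 2 remains possible at r4c4. So r4c4=2.
Step 8. [r2c3∈{4}] nothing but 4 survives at r2c3 ⇒ r2c3=4.
Step 9. [r1c1∈{1}] r1c1's peers cover all but 1 ⇒ r1c1=1.
Step 10. [r2c1∈{2}] r2c1 has the single candidate 2 ⇒ r2c1=2.

Answer: 1 4 2 3 / 2 3 4 1 / 3 2 1 4 / 4 1 3 2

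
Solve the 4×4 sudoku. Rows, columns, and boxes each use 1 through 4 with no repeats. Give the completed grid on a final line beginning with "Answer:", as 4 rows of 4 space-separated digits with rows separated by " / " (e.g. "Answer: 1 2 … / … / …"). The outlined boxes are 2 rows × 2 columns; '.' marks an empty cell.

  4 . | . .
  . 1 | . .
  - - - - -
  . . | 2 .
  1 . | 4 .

Step 1. [r4c4∈{3}] r4c4's peers cover all but 3, so r4c4=3.
Step 2. [r2c1∈{2,3}] col 1 places 2 nowhere but r2c1 ⇒ r2c1=2.
Step 3. [r1c2∈{3}] r1c2's peers cover all but 3. So r1c2=3.
Step 4. [r1c3∈{1}] r1c3 has the single candidate 1 ⇒ r1c3=1.
Step 5. [r3c4∈{1}] r3c4 has the single candidate 1. So r3c4=1.
Step 6. [r4c2∈{2}] r4c2 is down to just 2, so r4c2=2.
Step 7. [r3c2∈{4}] r3c2's peers cover all but 4. So r3c2=4.
Step 8. [r2c4∈{4}] only 4 remains possible at r2c4. So r2c4=4.
Step 9. [r1c4∈{2}] nothing but 2 survives at r1c4, so r1c4=2.
Step 10. [r2c3∈{3}] r2c3 is down to just 3, so r2c3=3.
Step 11. [r3c1∈{3}] r3c1's peers cover all but 3, so r3c1=3.

Answer: 4 3 1 2 / 2 1 3 4 / 3 4 2 1 / 1 2 4 3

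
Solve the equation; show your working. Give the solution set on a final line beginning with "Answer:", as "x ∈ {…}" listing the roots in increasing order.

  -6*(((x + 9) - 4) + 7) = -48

Step 1. [-6*(((x + 9) - 4) + 7) = -48] -6·(inner) — divide through by -6. So div: ((x + 9) - 4) + 7 = 8.
Step 2. [((x + 9) - 4) + 7 = 8] +7 is outermost — subtract 7 both sides. So sub: (x + 9) - 4 = 1.
Step 3. [(x + 9) - 4 = 1] peel the -4: add 4 from each side ⇒ sub: x + 9 = 5.
Step 4. [x + 9 = 5] +9 is outermost — subtract 9 both sides ⇒ sub: x = -4.

Answer: x ∈ {-4}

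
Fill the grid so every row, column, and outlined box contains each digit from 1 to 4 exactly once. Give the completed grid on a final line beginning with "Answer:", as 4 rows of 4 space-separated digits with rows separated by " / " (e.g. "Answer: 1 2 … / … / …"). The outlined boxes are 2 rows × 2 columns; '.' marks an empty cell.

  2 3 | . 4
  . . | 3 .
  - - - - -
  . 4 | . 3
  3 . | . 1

Step 1. [r3c3∈{2}] only 2 remains possible at r3c3 ⇒ r3c3=2.
Step 2. [r3c1∈{1}] only 1 remains possible at r3c1. So r3c1=1.
Step 3. [r4c2∈{2}] r4c2 has the single candidate 2 ⇒ r4c2=2.
Step 4. [r1c3∈{1}] r1c3's peers cover all but 1, so r1c3=1.
Step 5. [r2c1∈{4}] nothing but 4 survives at r2c1 ⇒ r2c1=4.
Step 6. [r2c4∈{2}] only 2 remains possible at r2c4. So r2c4=2.
Step 7. [r2c2∈{1}] r2c2's peers cover all but 1. So r2c2=1.
Step 8. [r4c3∈{4}] r4c3 is down to just 4. So r4c3=4.

Answer: 2 3 1 4 / 4 1 3 2 / 1 4 2 3 / 3 2 4 1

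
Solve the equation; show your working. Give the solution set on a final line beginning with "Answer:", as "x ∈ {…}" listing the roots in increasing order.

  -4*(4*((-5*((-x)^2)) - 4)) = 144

Step 1. [-4*(4*((-5*((-x)^2)) - 4)) = 144] -4·(inner) — divide through by -4. So div: 4*((-5*((-x)^2)) - 4) = -36.
Step 2. [4*((-5*((-x)^2)) - 4) = -36] LHS = 4·(…); ÷4 both sides ⇒ div: (-5*((-x)^2)) - 4 = -9.
Step 3. [(-5*((-x)^2)) - 4 = -9] 4 comes off first (add 4) ⇒ sub: -5*((-x)^2) = -5.
Step 4. [-5*((-x)^2) = -5] -5·(inner) — divide through by -5. So div: (-x)^2 = 1.
Step 5. [(-x)^2 = 1] LHS squared, RHS 1 ≥ 0: apply √ (±). So sqrt: -x = 1 or -1.
Step 6. [-x = 1 or -1] flip signs both sides. So neg: x = -1 or 1.

Answer: x ∈ {-1, 1}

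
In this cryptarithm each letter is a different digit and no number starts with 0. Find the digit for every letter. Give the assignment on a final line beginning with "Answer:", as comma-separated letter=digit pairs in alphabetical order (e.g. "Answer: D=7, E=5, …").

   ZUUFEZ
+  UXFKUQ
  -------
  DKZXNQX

Step 1. [D] the sum has 7 digits but both addends have 6; that extra leading digit D is the final carry, namely 1. So D=1.
Step 2. [col 1: Z + Q ≡ X (mod 10)] no forcing yet in column 1 (carry-in 0); X=0 is free and consistent — try it ⇒ X=0.
Step 3. [col 1: Z + Q ≡ X (mod 10)] several values work for Z in column 1 (Z + Q ≡ X (mod 10), carry-in 0); try Z=8 ⇒ Z=8.
Step 4. [col 1: Z + Q ≡ X (mod 10)] column 1: given Z=8, X=0, carry-in 0, and digits 0,1,8 already taken and all letters distinct, Z+Q≡X (mod 10) forces Q=2 ⇒ Q=2.
Step 5. [col 2: E + U ≡ Q (mod 10)] no forcing yet in column 2 (carry-in 1); U=7 is free and consistent — try it, so U=7.
Step 6. [col 2: E + U ≡ Q (mod 10)] column 2: given U=7, Q=2, carry-in 1, and digits 0,1,2,7,8 already taken and all letters distinct, E+U≡Q (mod 10) forces E=4, so E=4.
Step 7. [col 3: F + K ≡ N (mod 10)] in column 3 we have F+K≡N with carry-in 1; given nothing yet and digits 0,1,2,4,7,8 already taken and all letters distinct, that pins N to 9. So N=9.
Step 8. [col 3: F + K ≡ N (mod 10)] column 3 (F + K ≡ N (mod 10), carry-in 1) doesn't pin F yet; pick F=3 and continue, so F=3.
Step 9. [col 3: F + K ≡ N (mod 10)] column 3 reads F+K+carry(1)=N with F=3, N=9; with digits 0,1,2,3,4,7,8,9 already taken and all letters distinct, the only value for K is 5, so K=5.

Answer: D=1, E=4, F=3, K=5, N=9, Q=2, U=7, X=0, Z=8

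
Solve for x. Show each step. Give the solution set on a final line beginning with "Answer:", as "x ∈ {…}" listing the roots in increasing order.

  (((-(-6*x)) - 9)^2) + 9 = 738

Step 1. [(((-(-6*x)) - 9)^2) + 9 = 738] the outer +9 inverts by subtracting 9, so sub: ((-(-6*x)) - 9)^2 = 729.
Step 2. [((-(-6*x)) - 9)^2 = 729] 729 ≥ 0, LHS is (·)² — take ±√. So sqrt: (-(-6*x)) - 9 = 27 or -27.
Step 3. [(-(-6*x)) - 9 = 27 or -27] add 9: x sits inside (… - 9) ⇒ sub: -(-6*x) = 36 or -18.
Step 4. [-(-6*x) = 36 or -18] leading − — multiply by −1, so neg: -6*x = -36 or 18.
Step 5. [-6*x = -36 or 18] leading coefficient -6: divide by -6, so div: x = 6 or -3.

Answer: x ∈ {-3, 6}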